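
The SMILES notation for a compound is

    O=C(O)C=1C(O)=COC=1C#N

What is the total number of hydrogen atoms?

3

Walk through each heavy atom and fill implicit hydrogens from standard valence (C 4, N 3, O 2, S 2, halogen 1):
  atom 1: O, bond orders sum to 2 (valence 2) → 0 H
  atom 2: C, bond orders sum to 4 (valence 4) → 0 H
  atom 3: O, bond orders sum to 1 (valence 2) → 1 H
  atom 4: C, bond orders sum to 4 (valence 4) → 0 H
  atom 5: C, bond orders sum to 4 (valence 4) → 0 H
  atom 6: O, bond orders sum to 1 (valence 2) → 1 H
  atom 7: C, bond orders sum to 3 (valence 4) → 1 H
  atom 8: O, bond orders sum to 2 (valence 2) → 0 H
  atom 9: C, bond orders sum to 4 (valence 4) → 0 H
  atom 10: C, bond orders sum to 4 (valence 4) → 0 H
  atom 11: N, bond orders sum to 3 (valence 3) → 0 H
Total hydrogens: 3.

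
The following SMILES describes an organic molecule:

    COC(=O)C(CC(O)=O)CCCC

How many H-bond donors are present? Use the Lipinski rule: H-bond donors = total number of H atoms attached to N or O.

Donors: find every N or O and count the H atoms it carries.
  atom 2 (O): bond orders sum to 2 → 0 H
  atom 4 (O): bond orders sum to 2 → 0 H
  atom 8 (O): bond orders sum to 1 → 1 H
  atom 9 (O): bond orders sum to 2 → 0 H
Lipinski HBD = 1.

1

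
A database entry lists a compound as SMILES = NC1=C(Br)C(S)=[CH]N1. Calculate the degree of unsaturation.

Degree of unsaturation = (number of rings) + (number of π bonds).
Ring closures in the SMILES: 1.
π bonds: 2 double bonds (each 1 DoU) → 2 DoU from unsaturation.
Total DoU = 1 + 2 = 3.

3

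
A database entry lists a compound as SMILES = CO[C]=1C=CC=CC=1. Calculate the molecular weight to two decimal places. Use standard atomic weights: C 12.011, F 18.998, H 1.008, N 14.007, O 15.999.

First, the molecular formula is C7H8O (counting implicit H from valence).
  C: 7 × 12.011 = 84.077
  H: 8 × 1.008 = 8.064
  O: 1 × 15.999 = 15.999
Sum: 7×12.011 + 8×1.008 + 1×15.999 = 108.140 → 108.14 g/mol.

108.14 g/mol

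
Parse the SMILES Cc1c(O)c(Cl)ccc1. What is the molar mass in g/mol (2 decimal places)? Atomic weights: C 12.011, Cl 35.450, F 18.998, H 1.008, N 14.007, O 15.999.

First, the molecular formula is C7H7ClO (counting implicit H from valence).
  C: 7 × 12.011 = 84.077
  Cl: 1 × 35.450 = 35.450
  H: 7 × 1.008 = 7.056
  O: 1 × 15.999 = 15.999
Sum: 7×12.011 + 1×35.450 + 7×1.008 + 1×15.999 = 142.582 → 142.58 g/mol.

142.58 g/mol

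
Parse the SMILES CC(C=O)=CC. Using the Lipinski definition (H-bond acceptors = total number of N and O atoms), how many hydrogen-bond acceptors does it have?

N atoms: 0; O atoms: 1.
Lipinski HBA = 0 + 1 = 1.

1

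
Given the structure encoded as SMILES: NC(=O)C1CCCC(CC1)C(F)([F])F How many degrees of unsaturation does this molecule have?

Degree of unsaturation = (number of rings) + (number of π bonds).
Ring closures in the SMILES: 1.
π bonds: 1 double bond (each 1 DoU) → 1 DoU from unsaturation.
Total DoU = 1 + 1 = 2.

2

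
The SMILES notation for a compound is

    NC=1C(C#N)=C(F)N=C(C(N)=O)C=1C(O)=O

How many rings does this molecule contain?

1

In SMILES, each pair of matching ring-closure digits denotes one ring-closing bond; the number of such bonds equals the number of independent rings.
Ring-closure bonds here: 1.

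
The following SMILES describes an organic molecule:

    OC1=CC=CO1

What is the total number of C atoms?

Count every carbon token in the SMILES (each C, including those in ring-closure positions and inside branches).
Carbon count: 4.

4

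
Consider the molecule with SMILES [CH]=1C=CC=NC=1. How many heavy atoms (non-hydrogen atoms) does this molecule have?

Every atom symbol written in the SMILES (organic subset) is one heavy atom; implicit H are not written.
Heavy atoms by element → C:5, N:1.
Total: 6.

6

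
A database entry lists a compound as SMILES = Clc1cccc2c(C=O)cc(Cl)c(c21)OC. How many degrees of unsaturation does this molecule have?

Molecular formula: C12H8Cl2O2.
DoU = (2C + 2 + N − H − X) / 2, where X is the halogen count and O/S are ignored.
    = (2·12 + 2 + 0 − 8 − 2) / 2 = 16 / 2 = 8.

8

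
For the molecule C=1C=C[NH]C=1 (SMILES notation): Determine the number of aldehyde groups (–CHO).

Scan the SMILES for the aldehyde motif — none present.

0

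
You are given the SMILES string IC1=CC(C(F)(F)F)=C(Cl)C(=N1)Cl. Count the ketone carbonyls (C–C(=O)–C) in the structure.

Scan the SMILES for the ketone motif — none present.

0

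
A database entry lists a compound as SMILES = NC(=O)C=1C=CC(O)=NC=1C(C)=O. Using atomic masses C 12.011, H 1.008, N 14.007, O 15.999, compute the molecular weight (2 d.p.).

First, the molecular formula is C8H8N2O3 (counting implicit H from valence).
  C: 8 × 12.011 = 96.088
  H: 8 × 1.008 = 8.064
  N: 2 × 14.007 = 28.014
  O: 3 × 15.999 = 47.997
Sum: 8×12.011 + 8×1.008 + 2×14.007 + 3×15.999 = 180.163 → 180.16 g/mol.

180.16 g/mol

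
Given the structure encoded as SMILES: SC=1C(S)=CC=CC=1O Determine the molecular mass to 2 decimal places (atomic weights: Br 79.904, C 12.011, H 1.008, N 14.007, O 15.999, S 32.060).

158.23 g/mol

First, the molecular formula is C6H6OS2 (counting implicit H from valence).
  C: 6 × 12.011 = 72.066
  H: 6 × 1.008 = 6.048
  O: 1 × 15.999 = 15.999
  S: 2 × 32.060 = 64.120
Sum: 6×12.011 + 6×1.008 + 1×15.999 + 2×32.060 = 158.233 → 158.23 g/mol.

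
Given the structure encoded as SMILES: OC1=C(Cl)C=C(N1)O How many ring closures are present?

In SMILES, each pair of matching ring-closure digits denotes one ring-closing bond; the number of such bonds equals the number of independent rings.
Ring-closure bonds here: 1.

1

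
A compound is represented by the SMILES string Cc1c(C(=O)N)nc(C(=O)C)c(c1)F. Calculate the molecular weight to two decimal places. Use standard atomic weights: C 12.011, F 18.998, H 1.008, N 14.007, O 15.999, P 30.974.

196.18 g/mol

First, the molecular formula is C9H9FN2O2 (counting implicit H from valence).
  C: 9 × 12.011 = 108.099
  F: 1 × 18.998 = 18.998
  H: 9 × 1.008 = 9.072
  N: 2 × 14.007 = 28.014
  O: 2 × 15.999 = 31.998
Sum: 9×12.011 + 1×18.998 + 9×1.008 + 2×14.007 + 2×15.999 = 196.181 → 196.18 g/mol.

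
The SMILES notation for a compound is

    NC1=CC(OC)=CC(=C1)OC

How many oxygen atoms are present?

2

Scan the SMILES for O atoms (remember two-letter symbols like Cl and Br are single atoms).
Oxygen count: 2.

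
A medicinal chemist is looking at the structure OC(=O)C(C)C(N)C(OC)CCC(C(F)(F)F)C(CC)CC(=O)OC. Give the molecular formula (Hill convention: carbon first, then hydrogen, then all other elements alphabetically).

C16H28F3NO5

Walk through each heavy atom and fill implicit hydrogens from standard valence (C 4, N 3, O 2, S 2, halogen 1):
  atom 1: O, bond orders sum to 1 (valence 2) → 1 H
  atom 2: C, bond orders sum to 4 (valence 4) → 0 H
  atom 3: O, bond orders sum to 2 (valence 2) → 0 H
  atom 4: C, bond orders sum to 3 (valence 4) → 1 H
  atom 5: C, bond orders sum to 1 (valence 4) → 3 H
  atom 6: C, bond orders sum to 3 (valence 4) → 1 H
  atom 7: N, bond orders sum to 1 (valence 3) → 2 H
  atom 8: C, bond orders sum to 3 (valence 4) → 1 H
  atom 9: O, bond orders sum to 2 (valence 2) → 0 H
  atom 10: C, bond orders sum to 1 (valence 4) → 3 H
  atom 11: C, bond orders sum to 2 (valence 4) → 2 H
  atom 12: C, bond orders sum to 2 (valence 4) → 2 H
  atom 13: C, bond orders sum to 3 (valence 4) → 1 H
  atom 14: C, bond orders sum to 4 (valence 4) → 0 H
  atom 15: F (halogen, monovalent) → 0 H
  atom 16: F (halogen, monovalent) → 0 H
  atom 17: F (halogen, monovalent) → 0 H
  atom 18: C, bond orders sum to 3 (valence 4) → 1 H
  atom 19: C, bond orders sum to 2 (valence 4) → 2 H
  atom 20: C, bond orders sum to 1 (valence 4) → 3 H
  atom 21: C, bond orders sum to 2 (valence 4) → 2 H
  atom 22: C, bond orders sum to 4 (valence 4) → 0 H
  atom 23: O, bond orders sum to 2 (valence 2) → 0 H
  atom 24: O, bond orders sum to 2 (valence 2) → 0 H
  atom 25: C, bond orders sum to 1 (valence 4) → 3 H
Totals → C:16, H:28, F:3, N:1, O:5.
In Hill order: C16H28F3NO5.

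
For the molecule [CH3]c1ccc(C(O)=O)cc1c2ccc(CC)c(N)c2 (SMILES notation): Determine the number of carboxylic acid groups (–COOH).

The carboxylic acid motif appears at heavy-atom position 6 in the SMILES.
Other groups present: 1 primary amine.
Carboxylic acid count: 1.

1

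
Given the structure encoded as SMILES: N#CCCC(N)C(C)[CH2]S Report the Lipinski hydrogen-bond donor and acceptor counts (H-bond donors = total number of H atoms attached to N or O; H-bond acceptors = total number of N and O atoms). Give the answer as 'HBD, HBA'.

Donors: find every N or O and count the H atoms it carries.
  atom 1 (N): bond orders sum to 3 → 0 H
  atom 6 (N): bond orders sum to 1 → 2 H
Lipinski HBD = 2.
Acceptors: N atoms = 2, O atoms = 0 → HBA = 2.

2, 2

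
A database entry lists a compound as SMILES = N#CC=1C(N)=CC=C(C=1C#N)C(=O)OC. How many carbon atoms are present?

Count every carbon token in the SMILES (each C, including those in ring-closure positions and inside branches).
Carbon count: 10.

10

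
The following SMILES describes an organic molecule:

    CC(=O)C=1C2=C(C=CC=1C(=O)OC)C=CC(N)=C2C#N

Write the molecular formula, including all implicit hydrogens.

C15H12N2O3

Walk through each heavy atom and fill implicit hydrogens from standard valence (C 4, N 3, O 2, S 2, halogen 1):
  atom 1: C, bond orders sum to 1 (valence 4) → 3 H
  atom 2: C, bond orders sum to 4 (valence 4) → 0 H
  atom 3: O, bond orders sum to 2 (valence 2) → 0 H
  atom 4: C, bond orders sum to 4 (valence 4) → 0 H
  atom 5: C, bond orders sum to 4 (valence 4) → 0 H
  atom 6: C, bond orders sum to 4 (valence 4) → 0 H
  atom 7: C, bond orders sum to 3 (valence 4) → 1 H
  atom 8: C, bond orders sum to 3 (valence 4) → 1 H
  atom 9: C, bond orders sum to 4 (valence 4) → 0 H
  atom 10: C, bond orders sum to 4 (valence 4) → 0 H
  atom 11: O, bond orders sum to 2 (valence 2) → 0 H
  atom 12: O, bond orders sum to 2 (valence 2) → 0 H
  atom 13: C, bond orders sum to 1 (valence 4) → 3 H
  atom 14: C, bond orders sum to 3 (valence 4) → 1 H
  atom 15: C, bond orders sum to 3 (valence 4) → 1 H
  atom 16: C, bond orders sum to 4 (valence 4) → 0 H
  atom 17: N, bond orders sum to 1 (valence 3) → 2 H
  atom 18: C, bond orders sum to 4 (valence 4) → 0 H
  atom 19: C, bond orders sum to 4 (valence 4) → 0 H
  atom 20: N, bond orders sum to 3 (valence 3) → 0 H
Totals → C:15, H:12, N:2, O:3.
In Hill order: C15H12N2O3.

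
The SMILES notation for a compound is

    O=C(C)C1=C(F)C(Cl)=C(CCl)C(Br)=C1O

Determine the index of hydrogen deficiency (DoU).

5

Degree of unsaturation = (number of rings) + (number of π bonds).
Ring closures in the SMILES: 1.
π bonds: 4 double bonds (each 1 DoU) → 4 DoU from unsaturation.
Total DoU = 1 + 4 = 5.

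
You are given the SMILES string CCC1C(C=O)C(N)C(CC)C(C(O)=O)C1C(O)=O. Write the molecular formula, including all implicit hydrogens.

Walk through each heavy atom and fill implicit hydrogens from standard valence (C 4, N 3, O 2, S 2, halogen 1):
  atom 1: C, bond orders sum to 1 (valence 4) → 3 H
  atom 2: C, bond orders sum to 2 (valence 4) → 2 H
  atom 3: C, bond orders sum to 3 (valence 4) → 1 H
  atom 4: C, bond orders sum to 3 (valence 4) → 1 H
  atom 5: C, bond orders sum to 3 (valence 4) → 1 H
  atom 6: O, bond orders sum to 2 (valence 2) → 0 H
  atom 7: C, bond orders sum to 3 (valence 4) → 1 H
  atom 8: N, bond orders sum to 1 (valence 3) → 2 H
  atom 9: C, bond orders sum to 3 (valence 4) → 1 H
  atom 10: C, bond orders sum to 2 (valence 4) → 2 H
  atom 11: C, bond orders sum to 1 (valence 4) → 3 H
  atom 12: C, bond orders sum to 3 (valence 4) → 1 H
  atom 13: C, bond orders sum to 4 (valence 4) → 0 H
  atom 14: O, bond orders sum to 1 (valence 2) → 1 H
  atom 15: O, bond orders sum to 2 (valence 2) → 0 H
  atom 16: C, bond orders sum to 3 (valence 4) → 1 H
  atom 17: C, bond orders sum to 4 (valence 4) → 0 H
  atom 18: O, bond orders sum to 1 (valence 2) → 1 H
  atom 19: O, bond orders sum to 2 (valence 2) → 0 H
Totals → C:13, H:21, N:1, O:5.
In Hill order: C13H21NO5.

C13H21NO5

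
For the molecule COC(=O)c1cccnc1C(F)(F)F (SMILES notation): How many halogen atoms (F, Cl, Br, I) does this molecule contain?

3

Halogen atoms appear at heavy-atom positions 12, 13, 14 (3×F).
Other groups present: 1 ester.
Halogen count: 3.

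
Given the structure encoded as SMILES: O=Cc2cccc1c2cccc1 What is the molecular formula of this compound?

C11H8O

Walk through each heavy atom and fill implicit hydrogens from standard valence (C 4, N 3, O 2, S 2, halogen 1); for lowercase aromatic atoms, an aromatic c carries 1 H when it has two neighbours and 0 H with three, and aromatic n carries 0 H:
  atom 1: O, bond orders sum to 2 (valence 2) → 0 H
  atom 2: C, bond orders sum to 3 (valence 4) → 1 H
  atom 3: aromatic c, 3 neighbours → 0 H
  atom 4: aromatic c, 2 neighbours → 1 H
  atom 5: aromatic c, 2 neighbours → 1 H
  atom 6: aromatic c, 2 neighbours → 1 H
  atom 7: aromatic c, 3 neighbours → 0 H
  atom 8: aromatic c, 3 neighbours → 0 H
  atom 9: aromatic c, 2 neighbours → 1 H
  atom 10: aromatic c, 2 neighbours → 1 H
  atom 11: aromatic c, 2 neighbours → 1 H
  atom 12: aromatic c, 2 neighbours → 1 H
Totals → C:11, H:8, O:1.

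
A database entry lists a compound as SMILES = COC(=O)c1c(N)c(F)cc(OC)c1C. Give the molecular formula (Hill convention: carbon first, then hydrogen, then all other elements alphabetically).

Walk through each heavy atom and fill implicit hydrogens from standard valence (C 4, N 3, O 2, S 2, halogen 1); for lowercase aromatic atoms, an aromatic c carries 1 H when it has two neighbours and 0 H with three, and aromatic n carries 0 H:
  atom 1: C, bond orders sum to 1 (valence 4) → 3 H
  atom 2: O, bond orders sum to 2 (valence 2) → 0 H
  atom 3: C, bond orders sum to 4 (valence 4) → 0 H
  atom 4: O, bond orders sum to 2 (valence 2) → 0 H
  atom 5: aromatic c, 3 neighbours → 0 H
  atom 6: aromatic c, 3 neighbours → 0 H
  atom 7: N, bond orders sum to 1 (valence 3) → 2 H
  atom 8: aromatic c, 3 neighbours → 0 H
  atom 9: F (halogen, monovalent) → 0 H
  atom 10: aromatic c, 2 neighbours → 1 H
  atom 11: aromatic c, 3 neighbours → 0 H
  atom 12: O, bond orders sum to 2 (valence 2) → 0 H
  atom 13: C, bond orders sum to 1 (valence 4) → 3 H
  atom 14: aromatic c, 3 neighbours → 0 H
  atom 15: C, bond orders sum to 1 (valence 4) → 3 H
Totals → C:10, H:12, F:1, N:1, O:3.

C10H12FNO3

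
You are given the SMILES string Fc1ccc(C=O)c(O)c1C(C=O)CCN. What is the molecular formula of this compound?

Walk through each heavy atom and fill implicit hydrogens from standard valence (C 4, N 3, O 2, S 2, halogen 1); for lowercase aromatic atoms, an aromatic c carries 1 H when it has two neighbours and 0 H with three, and aromatic n carries 0 H:
  atom 1: F (halogen, monovalent) → 0 H
  atom 2: aromatic c, 3 neighbours → 0 H
  atom 3: aromatic c, 2 neighbours → 1 H
  atom 4: aromatic c, 2 neighbours → 1 H
  atom 5: aromatic c, 3 neighbours → 0 H
  atom 6: C, bond orders sum to 3 (valence 4) → 1 H
  atom 7: O, bond orders sum to 2 (valence 2) → 0 H
  atom 8: aromatic c, 3 neighbours → 0 H
  atom 9: O, bond orders sum to 1 (valence 2) → 1 H
  atom 10: aromatic c, 3 neighbours → 0 H
  atom 11: C, bond orders sum to 3 (valence 4) → 1 H
  atom 12: C, bond orders sum to 3 (valence 4) → 1 H
  atom 13: O, bond orders sum to 2 (valence 2) → 0 H
  atom 14: C, bond orders sum to 2 (valence 4) → 2 H
  atom 15: C, bond orders sum to 2 (valence 4) → 2 H
  atom 16: N, bond orders sum to 1 (valence 3) → 2 H
Totals → C:11, H:12, F:1, N:1, O:3.

C11H12FNO3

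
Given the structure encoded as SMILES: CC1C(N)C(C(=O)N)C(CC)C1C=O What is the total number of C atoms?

Count every carbon token in the SMILES (each C, including those in ring-closure positions and inside branches).
Carbon count: 10.

10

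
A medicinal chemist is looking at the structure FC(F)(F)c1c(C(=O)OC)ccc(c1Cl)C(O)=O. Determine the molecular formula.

C10H6ClF3O4

Walk through each heavy atom and fill implicit hydrogens from standard valence (C 4, N 3, O 2, S 2, halogen 1); for lowercase aromatic atoms, an aromatic c carries 1 H when it has two neighbours and 0 H with three, and aromatic n carries 0 H:
  atom 1: F (halogen, monovalent) → 0 H
  atom 2: C, bond orders sum to 4 (valence 4) → 0 H
  atom 3: F (halogen, monovalent) → 0 H
  atom 4: F (halogen, monovalent) → 0 H
  atom 5: aromatic c, 3 neighbours → 0 H
  atom 6: aromatic c, 3 neighbours → 0 H
  atom 7: C, bond orders sum to 4 (valence 4) → 0 H
  atom 8: O, bond orders sum to 2 (valence 2) → 0 H
  atom 9: O, bond orders sum to 2 (valence 2) → 0 H
  atom 10: C, bond orders sum to 1 (valence 4) → 3 H
  atom 11: aromatic c, 2 neighbours → 1 H
  atom 12: aromatic c, 2 neighbours → 1 H
  atom 13: aromatic c, 3 neighbours → 0 H
  atom 14: aromatic c, 3 neighbours → 0 H
  atom 15: Cl (halogen, monovalent) → 0 H
  atom 16: C, bond orders sum to 4 (valence 4) → 0 H
  atom 17: O, bond orders sum to 1 (valence 2) → 1 H
  atom 18: O, bond orders sum to 2 (valence 2) → 0 H
Totals → C:10, H:6, Cl:1, F:3, O:4.
In Hill order: C10H6ClF3O4.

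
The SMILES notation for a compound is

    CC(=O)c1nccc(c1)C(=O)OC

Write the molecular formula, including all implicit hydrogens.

C9H9NO3

Walk through each heavy atom and fill implicit hydrogens from standard valence (C 4, N 3, O 2, S 2, halogen 1); for lowercase aromatic atoms, an aromatic c carries 1 H when it has two neighbours and 0 H with three, and aromatic n carries 0 H:
  atom 1: C, bond orders sum to 1 (valence 4) → 3 H
  atom 2: C, bond orders sum to 4 (valence 4) → 0 H
  atom 3: O, bond orders sum to 2 (valence 2) → 0 H
  atom 4: aromatic c, 3 neighbours → 0 H
  atom 5: aromatic n, 2 neighbours → 0 H
  atom 6: aromatic c, 2 neighbours → 1 H
  atom 7: aromatic c, 2 neighbours → 1 H
  atom 8: aromatic c, 3 neighbours → 0 H
  atom 9: aromatic c, 2 neighbours → 1 H
  atom 10: C, bond orders sum to 4 (valence 4) → 0 H
  atom 11: O, bond orders sum to 2 (valence 2) → 0 H
  atom 12: O, bond orders sum to 2 (valence 2) → 0 H
  atom 13: C, bond orders sum to 1 (valence 4) → 3 H
Totals → C:9, H:9, N:1, O:3.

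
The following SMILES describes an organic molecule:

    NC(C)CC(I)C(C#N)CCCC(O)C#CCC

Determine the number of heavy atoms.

18

Every atom symbol written in the SMILES (organic subset) is one heavy atom; implicit H are not written.
Heavy atoms by element → C:14, I:1, N:2, O:1.
Total: 18.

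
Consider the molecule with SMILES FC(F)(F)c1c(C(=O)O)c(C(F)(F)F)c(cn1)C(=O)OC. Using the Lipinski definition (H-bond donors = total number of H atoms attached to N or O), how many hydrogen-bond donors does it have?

1

Donors: find every N or O and count the H atoms it carries.
  atom 8 (O): bond orders sum to 2 → 0 H
  atom 9 (O): bond orders sum to 1 → 1 H
  atom 17 (N): bond orders sum to 3 → 0 H
  atom 19 (O): bond orders sum to 2 → 0 H
  atom 20 (O): bond orders sum to 2 → 0 H
Lipinski HBD = 1.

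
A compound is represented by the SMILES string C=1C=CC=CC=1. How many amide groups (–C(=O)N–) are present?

Scan the SMILES for the amide motif — none present.

0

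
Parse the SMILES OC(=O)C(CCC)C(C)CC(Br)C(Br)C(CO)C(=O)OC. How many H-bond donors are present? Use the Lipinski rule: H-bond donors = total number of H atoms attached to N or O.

2

Donors: find every N or O and count the H atoms it carries.
  atom 1 (O): bond orders sum to 1 → 1 H
  atom 3 (O): bond orders sum to 2 → 0 H
  atom 17 (O): bond orders sum to 1 → 1 H
  atom 19 (O): bond orders sum to 2 → 0 H
  atom 20 (O): bond orders sum to 2 → 0 H
Lipinski HBD = 2.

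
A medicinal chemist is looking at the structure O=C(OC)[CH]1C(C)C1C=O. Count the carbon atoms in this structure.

Count every carbon token in the SMILES (each C, including those in ring-closure positions and inside branches).
Carbon count: 7.

7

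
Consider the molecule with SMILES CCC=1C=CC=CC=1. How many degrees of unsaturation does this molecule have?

4

Molecular formula: C8H10.
DoU = (2C + 2 + N − H − X) / 2, where X is the halogen count and O/S are ignored.
    = (2·8 + 2 + 0 − 10 − 0) / 2 = 8 / 2 = 4.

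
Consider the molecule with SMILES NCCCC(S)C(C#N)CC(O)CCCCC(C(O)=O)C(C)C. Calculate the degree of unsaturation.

Degree of unsaturation = (number of rings) + (number of π bonds).
Ring closures in the SMILES: 0.
π bonds: 1 double bond (each 1 DoU), 1 triple bond (each 2 DoU) → 3 DoU from unsaturation.
Total DoU = 0 + 3 = 3.

3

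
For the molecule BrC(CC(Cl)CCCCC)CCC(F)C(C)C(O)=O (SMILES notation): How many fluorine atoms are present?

1

Scan the SMILES for F atoms (remember two-letter symbols like Cl and Br are single atoms).
Fluorine count: 1.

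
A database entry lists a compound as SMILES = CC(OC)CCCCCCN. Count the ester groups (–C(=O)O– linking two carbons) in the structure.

0

Scan the SMILES for the ester motif — none present.
Groups that are present: 1 ether, 1 primary amine.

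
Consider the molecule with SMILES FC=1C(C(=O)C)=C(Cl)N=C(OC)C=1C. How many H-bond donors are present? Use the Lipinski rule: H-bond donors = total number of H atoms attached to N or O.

Donors: find every N or O and count the H atoms it carries.
  atom 5 (O): bond orders sum to 2 → 0 H
  atom 9 (N): bond orders sum to 3 → 0 H
  atom 11 (O): bond orders sum to 2 → 0 H
Lipinski HBD = 0.

0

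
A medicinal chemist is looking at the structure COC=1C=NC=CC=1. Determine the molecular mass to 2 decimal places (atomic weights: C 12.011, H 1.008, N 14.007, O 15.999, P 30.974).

First, the molecular formula is C6H7NO (counting implicit H from valence).
  C: 6 × 12.011 = 72.066
  H: 7 × 1.008 = 7.056
  N: 1 × 14.007 = 14.007
  O: 1 × 15.999 = 15.999
Sum: 6×12.011 + 7×1.008 + 1×14.007 + 1×15.999 = 109.128 → 109.13 g/mol.

109.13 g/mol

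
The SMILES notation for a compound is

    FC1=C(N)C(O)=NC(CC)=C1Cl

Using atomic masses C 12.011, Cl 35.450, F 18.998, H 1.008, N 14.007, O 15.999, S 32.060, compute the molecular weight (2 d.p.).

190.60 g/mol

First, the molecular formula is C7H8ClFN2O (counting implicit H from valence).
  C: 7 × 12.011 = 84.077
  Cl: 1 × 35.450 = 35.450
  F: 1 × 18.998 = 18.998
  H: 8 × 1.008 = 8.064
  N: 2 × 14.007 = 28.014
  O: 1 × 15.999 = 15.999
Sum: 7×12.011 + 1×35.450 + 1×18.998 + 8×1.008 + 2×14.007 + 1×15.999 = 190.602 → 190.60 g/mol.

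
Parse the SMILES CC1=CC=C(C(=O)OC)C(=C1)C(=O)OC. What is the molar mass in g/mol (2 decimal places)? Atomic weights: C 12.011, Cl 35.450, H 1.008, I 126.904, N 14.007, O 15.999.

First, the molecular formula is C11H12O4 (counting implicit H from valence).
  C: 11 × 12.011 = 132.121
  H: 12 × 1.008 = 12.096
  O: 4 × 15.999 = 63.996
Sum: 11×12.011 + 12×1.008 + 4×15.999 = 208.213 → 208.21 g/mol.

208.21 g/mol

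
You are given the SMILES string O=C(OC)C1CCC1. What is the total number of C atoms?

6

Count every carbon token in the SMILES (each C, including those in ring-closure positions and inside branches).
Carbon count: 6.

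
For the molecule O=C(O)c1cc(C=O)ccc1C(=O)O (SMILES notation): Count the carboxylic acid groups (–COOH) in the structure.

2

The carboxylic acid motif appears at heavy-atom positions 2, 12 in the SMILES.
Other groups present: 1 aldehyde.
Carboxylic acid count: 2.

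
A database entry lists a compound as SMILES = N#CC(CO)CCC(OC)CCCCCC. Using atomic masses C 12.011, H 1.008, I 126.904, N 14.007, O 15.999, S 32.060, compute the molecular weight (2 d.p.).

227.35 g/mol

First, the molecular formula is C13H25NO2 (counting implicit H from valence).
  C: 13 × 12.011 = 156.143
  H: 25 × 1.008 = 25.200
  N: 1 × 14.007 = 14.007
  O: 2 × 15.999 = 31.998
Sum: 13×12.011 + 25×1.008 + 1×14.007 + 2×15.999 = 227.348 → 227.35 g/mol.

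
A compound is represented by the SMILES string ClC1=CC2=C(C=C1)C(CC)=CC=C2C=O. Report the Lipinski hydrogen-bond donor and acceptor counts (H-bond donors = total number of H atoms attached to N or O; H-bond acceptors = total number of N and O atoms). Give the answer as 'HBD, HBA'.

0, 1

Donors: find every N or O and count the H atoms it carries.
  atom 15 (O): bond orders sum to 2 → 0 H
Lipinski HBD = 0.
Acceptors: N atoms = 0, O atoms = 1 → HBA = 1.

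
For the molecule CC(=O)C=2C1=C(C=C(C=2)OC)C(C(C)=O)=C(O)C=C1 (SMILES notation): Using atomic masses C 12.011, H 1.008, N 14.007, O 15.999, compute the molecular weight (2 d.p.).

258.27 g/mol

First, the molecular formula is C15H14O4 (counting implicit H from valence).
  C: 15 × 12.011 = 180.165
  H: 14 × 1.008 = 14.112
  O: 4 × 15.999 = 63.996
Sum: 15×12.011 + 14×1.008 + 4×15.999 = 258.273 → 258.27 g/mol.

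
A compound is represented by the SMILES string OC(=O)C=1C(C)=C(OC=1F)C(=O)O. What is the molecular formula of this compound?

Walk through each heavy atom and fill implicit hydrogens from standard valence (C 4, N 3, O 2, S 2, halogen 1):
  atom 1: O, bond orders sum to 1 (valence 2) → 1 H
  atom 2: C, bond orders sum to 4 (valence 4) → 0 H
  atom 3: O, bond orders sum to 2 (valence 2) → 0 H
  atom 4: C, bond orders sum to 4 (valence 4) → 0 H
  atom 5: C, bond orders sum to 4 (valence 4) → 0 H
  atom 6: C, bond orders sum to 1 (valence 4) → 3 H
  atom 7: C, bond orders sum to 4 (valence 4) → 0 H
  atom 8: O, bond orders sum to 2 (valence 2) → 0 H
  atom 9: C, bond orders sum to 4 (valence 4) → 0 H
  atom 10: F (halogen, monovalent) → 0 H
  atom 11: C, bond orders sum to 4 (valence 4) → 0 H
  atom 12: O, bond orders sum to 2 (valence 2) → 0 H
  atom 13: O, bond orders sum to 1 (valence 2) → 1 H
Totals → C:7, H:5, F:1, O:5.
In Hill order: C7H5FO5.

C7H5FO5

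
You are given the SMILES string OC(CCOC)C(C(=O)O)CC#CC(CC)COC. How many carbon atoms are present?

14

Count every carbon token in the SMILES (each C, including those in ring-closure positions and inside branches).
Carbon count: 14.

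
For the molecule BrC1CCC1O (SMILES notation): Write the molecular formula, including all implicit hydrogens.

C4H7BrO

Walk through each heavy atom and fill implicit hydrogens from standard valence (C 4, N 3, O 2, S 2, halogen 1):
  atom 1: Br (halogen, monovalent) → 0 H
  atom 2: C, bond orders sum to 3 (valence 4) → 1 H
  atom 3: C, bond orders sum to 2 (valence 4) → 2 H
  atom 4: C, bond orders sum to 2 (valence 4) → 2 H
  atom 5: C, bond orders sum to 3 (valence 4) → 1 H
  atom 6: O, bond orders sum to 1 (valence 2) → 1 H
Totals → C:4, H:7, Br:1, O:1.
In Hill order: C4H7BrO.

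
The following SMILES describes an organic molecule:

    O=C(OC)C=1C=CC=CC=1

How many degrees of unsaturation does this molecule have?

Degree of unsaturation = (number of rings) + (number of π bonds).
Ring closures in the SMILES: 1.
π bonds: 4 double bonds (each 1 DoU) → 4 DoU from unsaturation.
Total DoU = 1 + 4 = 5.

5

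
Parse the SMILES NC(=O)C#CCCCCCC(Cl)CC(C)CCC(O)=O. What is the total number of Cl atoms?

1

Scan the SMILES for Cl atoms (remember two-letter symbols like Cl and Br are single atoms).
Chlorine count: 1.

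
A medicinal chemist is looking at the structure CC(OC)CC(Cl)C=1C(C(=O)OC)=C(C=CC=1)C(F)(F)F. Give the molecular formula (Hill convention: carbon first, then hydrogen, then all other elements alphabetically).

Walk through each heavy atom and fill implicit hydrogens from standard valence (C 4, N 3, O 2, S 2, halogen 1):
  atom 1: C, bond orders sum to 1 (valence 4) → 3 H
  atom 2: C, bond orders sum to 3 (valence 4) → 1 H
  atom 3: O, bond orders sum to 2 (valence 2) → 0 H
  atom 4: C, bond orders sum to 1 (valence 4) → 3 H
  atom 5: C, bond orders sum to 2 (valence 4) → 2 H
  atom 6: C, bond orders sum to 3 (valence 4) → 1 H
  atom 7: Cl (halogen, monovalent) → 0 H
  atom 8: C, bond orders sum to 4 (valence 4) → 0 H
  atom 9: C, bond orders sum to 4 (valence 4) → 0 H
  atom 10: C, bond orders sum to 4 (valence 4) → 0 H
  atom 11: O, bond orders sum to 2 (valence 2) → 0 H
  atom 12: O, bond orders sum to 2 (valence 2) → 0 H
  atom 13: C, bond orders sum to 1 (valence 4) → 3 H
  atom 14: C, bond orders sum to 4 (valence 4) → 0 H
  atom 15: C, bond orders sum to 3 (valence 4) → 1 H
  atom 16: C, bond orders sum to 3 (valence 4) → 1 H
  atom 17: C, bond orders sum to 3 (valence 4) → 1 H
  atom 18: C, bond orders sum to 4 (valence 4) → 0 H
  atom 19: F (halogen, monovalent) → 0 H
  atom 20: F (halogen, monovalent) → 0 H
  atom 21: F (halogen, monovalent) → 0 H
Totals → C:14, H:16, Cl:1, F:3, O:3.

C14H16ClF3O3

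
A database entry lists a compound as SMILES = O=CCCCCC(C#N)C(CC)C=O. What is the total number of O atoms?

Scan the SMILES for O atoms (remember two-letter symbols like Cl and Br are single atoms).
Oxygen count: 2.

2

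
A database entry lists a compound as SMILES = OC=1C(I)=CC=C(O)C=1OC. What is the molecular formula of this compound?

Walk through each heavy atom and fill implicit hydrogens from standard valence (C 4, N 3, O 2, S 2, halogen 1):
  atom 1: O, bond orders sum to 1 (valence 2) → 1 H
  atom 2: C, bond orders sum to 4 (valence 4) → 0 H
  atom 3: C, bond orders sum to 4 (valence 4) → 0 H
  atom 4: I (halogen, monovalent) → 0 H
  atom 5: C, bond orders sum to 3 (valence 4) → 1 H
  atom 6: C, bond orders sum to 3 (valence 4) → 1 H
  atom 7: C, bond orders sum to 4 (valence 4) → 0 H
  atom 8: O, bond orders sum to 1 (valence 2) → 1 H
  atom 9: C, bond orders sum to 4 (valence 4) → 0 H
  atom 10: O, bond orders sum to 2 (valence 2) → 0 H
  atom 11: C, bond orders sum to 1 (valence 4) → 3 H
Totals → C:7, H:7, I:1, O:3.
In Hill order: C7H7IO3.

C7H7IO3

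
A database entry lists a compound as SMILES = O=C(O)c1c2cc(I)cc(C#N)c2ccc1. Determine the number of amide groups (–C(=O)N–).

0

Scan the SMILES for the amide motif — none present.
Groups that are present: 1 carboxylic acid, 1 nitrile.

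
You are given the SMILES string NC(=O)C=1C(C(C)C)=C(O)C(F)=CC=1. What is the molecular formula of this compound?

Walk through each heavy atom and fill implicit hydrogens from standard valence (C 4, N 3, O 2, S 2, halogen 1):
  atom 1: N, bond orders sum to 1 (valence 3) → 2 H
  atom 2: C, bond orders sum to 4 (valence 4) → 0 H
  atom 3: O, bond orders sum to 2 (valence 2) → 0 H
  atom 4: C, bond orders sum to 4 (valence 4) → 0 H
  atom 5: C, bond orders sum to 4 (valence 4) → 0 H
  atom 6: C, bond orders sum to 3 (valence 4) → 1 H
  atom 7: C, bond orders sum to 1 (valence 4) → 3 H
  atom 8: C, bond orders sum to 1 (valence 4) → 3 H
  atom 9: C, bond orders sum to 4 (valence 4) → 0 H
  atom 10: O, bond orders sum to 1 (valence 2) → 1 H
  atom 11: C, bond orders sum to 4 (valence 4) → 0 H
  atom 12: F (halogen, monovalent) → 0 H
  atom 13: C, bond orders sum to 3 (valence 4) → 1 H
  atom 14: C, bond orders sum to 3 (valence 4) → 1 H
Totals → C:10, H:12, F:1, N:1, O:2.
In Hill order: C10H12FNO2.

C10H12FNO2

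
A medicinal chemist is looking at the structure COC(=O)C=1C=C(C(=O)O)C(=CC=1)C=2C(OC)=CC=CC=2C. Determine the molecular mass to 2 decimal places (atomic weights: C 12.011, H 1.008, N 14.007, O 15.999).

300.31 g/mol

First, the molecular formula is C17H16O5 (counting implicit H from valence).
  C: 17 × 12.011 = 204.187
  H: 16 × 1.008 = 16.128
  O: 5 × 15.999 = 79.995
Sum: 17×12.011 + 16×1.008 + 5×15.999 = 300.310 → 300.31 g/mol.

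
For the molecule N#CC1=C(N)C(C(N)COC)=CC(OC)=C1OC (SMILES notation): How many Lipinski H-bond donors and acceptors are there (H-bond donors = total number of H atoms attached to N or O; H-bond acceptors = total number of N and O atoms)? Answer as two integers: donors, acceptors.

Donors: find every N or O and count the H atoms it carries.
  atom 1 (N): bond orders sum to 3 → 0 H
  atom 5 (N): bond orders sum to 1 → 2 H
  atom 8 (N): bond orders sum to 1 → 2 H
  atom 10 (O): bond orders sum to 2 → 0 H
  atom 14 (O): bond orders sum to 2 → 0 H
  atom 17 (O): bond orders sum to 2 → 0 H
Lipinski HBD = 4.
Acceptors: N atoms = 3, O atoms = 3 → HBA = 6.

4, 6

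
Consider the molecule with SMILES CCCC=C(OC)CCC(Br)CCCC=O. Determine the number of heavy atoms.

16

Every atom symbol written in the SMILES (organic subset) is one heavy atom; implicit H are not written.
Heavy atoms by element → Br:1, C:13, O:2.
Total: 16.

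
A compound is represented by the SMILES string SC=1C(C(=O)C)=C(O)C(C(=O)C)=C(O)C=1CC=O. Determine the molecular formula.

Walk through each heavy atom and fill implicit hydrogens from standard valence (C 4, N 3, O 2, S 2, halogen 1):
  atom 1: S, bond orders sum to 1 (valence 2) → 1 H
  atom 2: C, bond orders sum to 4 (valence 4) → 0 H
  atom 3: C, bond orders sum to 4 (valence 4) → 0 H
  atom 4: C, bond orders sum to 4 (valence 4) → 0 H
  atom 5: O, bond orders sum to 2 (valence 2) → 0 H
  atom 6: C, bond orders sum to 1 (valence 4) → 3 H
  atom 7: C, bond orders sum to 4 (valence 4) → 0 H
  atom 8: O, bond orders sum to 1 (valence 2) → 1 H
  atom 9: C, bond orders sum to 4 (valence 4) → 0 H
  atom 10: C, bond orders sum to 4 (valence 4) → 0 H
  atom 11: O, bond orders sum to 2 (valence 2) → 0 H
  atom 12: C, bond orders sum to 1 (valence 4) → 3 H
  atom 13: C, bond orders sum to 4 (valence 4) → 0 H
  atom 14: O, bond orders sum to 1 (valence 2) → 1 H
  atom 15: C, bond orders sum to 4 (valence 4) → 0 H
  atom 16: C, bond orders sum to 2 (valence 4) → 2 H
  atom 17: C, bond orders sum to 3 (valence 4) → 1 H
  atom 18: O, bond orders sum to 2 (valence 2) → 0 H
Totals → C:12, H:12, O:5, S:1.
In Hill order: C12H12O5S.

C12H12O5S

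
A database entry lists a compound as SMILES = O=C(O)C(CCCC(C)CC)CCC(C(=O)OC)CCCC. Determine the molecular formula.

Walk through each heavy atom and fill implicit hydrogens from standard valence (C 4, N 3, O 2, S 2, halogen 1):
  atom 1: O, bond orders sum to 2 (valence 2) → 0 H
  atom 2: C, bond orders sum to 4 (valence 4) → 0 H
  atom 3: O, bond orders sum to 1 (valence 2) → 1 H
  atom 4: C, bond orders sum to 3 (valence 4) → 1 H
  atom 5: C, bond orders sum to 2 (valence 4) → 2 H
  atom 6: C, bond orders sum to 2 (valence 4) → 2 H
  atom 7: C, bond orders sum to 2 (valence 4) → 2 H
  atom 8: C, bond orders sum to 3 (valence 4) → 1 H
  atom 9: C, bond orders sum to 1 (valence 4) → 3 H
  atom 10: C, bond orders sum to 2 (valence 4) → 2 H
  atom 11: C, bond orders sum to 1 (valence 4) → 3 H
  atom 12: C, bond orders sum to 2 (valence 4) → 2 H
  atom 13: C, bond orders sum to 2 (valence 4) → 2 H
  atom 14: C, bond orders sum to 3 (valence 4) → 1 H
  atom 15: C, bond orders sum to 4 (valence 4) → 0 H
  atom 16: O, bond orders sum to 2 (valence 2) → 0 H
  atom 17: O, bond orders sum to 2 (valence 2) → 0 H
  atom 18: C, bond orders sum to 1 (valence 4) → 3 H
  atom 19: C, bond orders sum to 2 (valence 4) → 2 H
  atom 20: C, bond orders sum to 2 (valence 4) → 2 H
  atom 21: C, bond orders sum to 2 (valence 4) → 2 H
  atom 22: C, bond orders sum to 1 (valence 4) → 3 H
Totals → C:18, H:34, O:4.

C18H34O4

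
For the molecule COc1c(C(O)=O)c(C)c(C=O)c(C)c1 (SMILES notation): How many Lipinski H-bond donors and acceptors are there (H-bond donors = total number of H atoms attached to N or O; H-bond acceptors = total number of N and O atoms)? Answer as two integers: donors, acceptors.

Donors: find every N or O and count the H atoms it carries.
  atom 2 (O): bond orders sum to 2 → 0 H
  atom 6 (O): bond orders sum to 1 → 1 H
  atom 7 (O): bond orders sum to 2 → 0 H
  atom 12 (O): bond orders sum to 2 → 0 H
Lipinski HBD = 1.
Acceptors: N atoms = 0, O atoms = 4 → HBA = 4.

1, 4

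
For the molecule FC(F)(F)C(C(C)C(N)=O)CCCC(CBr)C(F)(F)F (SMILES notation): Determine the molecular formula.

Walk through each heavy atom and fill implicit hydrogens from standard valence (C 4, N 3, O 2, S 2, halogen 1):
  atom 1: F (halogen, monovalent) → 0 H
  atom 2: C, bond orders sum to 4 (valence 4) → 0 H
  atom 3: F (halogen, monovalent) → 0 H
  atom 4: F (halogen, monovalent) → 0 H
  atom 5: C, bond orders sum to 3 (valence 4) → 1 H
  atom 6: C, bond orders sum to 3 (valence 4) → 1 H
  atom 7: C, bond orders sum to 1 (valence 4) → 3 H
  atom 8: C, bond orders sum to 4 (valence 4) → 0 H
  atom 9: N, bond orders sum to 1 (valence 3) → 2 H
  atom 10: O, bond orders sum to 2 (valence 2) → 0 H
  atom 11: C, bond orders sum to 2 (valence 4) → 2 H
  atom 12: C, bond orders sum to 2 (valence 4) → 2 H
  atom 13: C, bond orders sum to 2 (valence 4) → 2 H
  atom 14: C, bond orders sum to 3 (valence 4) → 1 H
  atom 15: C, bond orders sum to 2 (valence 4) → 2 H
  atom 16: Br (halogen, monovalent) → 0 H
  atom 17: C, bond orders sum to 4 (valence 4) → 0 H
  atom 18: F (halogen, monovalent) → 0 H
  atom 19: F (halogen, monovalent) → 0 H
  atom 20: F (halogen, monovalent) → 0 H
Totals → C:11, H:16, Br:1, F:6, N:1, O:1.
In Hill order: C11H16BrF6NO.

C11H16BrF6NO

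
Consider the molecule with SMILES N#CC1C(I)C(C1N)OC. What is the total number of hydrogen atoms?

9

Walk through each heavy atom and fill implicit hydrogens from standard valence (C 4, N 3, O 2, S 2, halogen 1):
  atom 1: N, bond orders sum to 3 (valence 3) → 0 H
  atom 2: C, bond orders sum to 4 (valence 4) → 0 H
  atom 3: C, bond orders sum to 3 (valence 4) → 1 H
  atom 4: C, bond orders sum to 3 (valence 4) → 1 H
  atom 5: I (halogen, monovalent) → 0 H
  atom 6: C, bond orders sum to 3 (valence 4) → 1 H
  atom 7: C, bond orders sum to 3 (valence 4) → 1 H
  atom 8: N, bond orders sum to 1 (valence 3) → 2 H
  atom 9: O, bond orders sum to 2 (valence 2) → 0 H
  atom 10: C, bond orders sum to 1 (valence 4) → 3 H
Total hydrogens: 9.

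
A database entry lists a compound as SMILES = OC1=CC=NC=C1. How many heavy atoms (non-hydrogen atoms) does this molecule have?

Every atom symbol written in the SMILES (organic subset) is one heavy atom; implicit H are not written.
Heavy atoms by element → C:5, N:1, O:1.
Total: 7.

7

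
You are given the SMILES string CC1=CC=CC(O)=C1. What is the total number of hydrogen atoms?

Walk through each heavy atom and fill implicit hydrogens from standard valence (C 4, N 3, O 2, S 2, halogen 1):
  atom 1: C, bond orders sum to 1 (valence 4) → 3 H
  atom 2: C, bond orders sum to 4 (valence 4) → 0 H
  atom 3: C, bond orders sum to 3 (valence 4) → 1 H
  atom 4: C, bond orders sum to 3 (valence 4) → 1 H
  atom 5: C, bond orders sum to 3 (valence 4) → 1 H
  atom 6: C, bond orders sum to 4 (valence 4) → 0 H
  atom 7: O, bond orders sum to 1 (valence 2) → 1 H
  atom 8: C, bond orders sum to 3 (valence 4) → 1 H
Total hydrogens: 8.

8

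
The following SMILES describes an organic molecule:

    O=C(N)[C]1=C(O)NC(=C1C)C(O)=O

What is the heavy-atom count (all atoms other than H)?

13

Every atom symbol written in the SMILES (organic subset) is one heavy atom; implicit H are not written.
Heavy atoms by element → C:7, N:2, O:4.
Total: 13.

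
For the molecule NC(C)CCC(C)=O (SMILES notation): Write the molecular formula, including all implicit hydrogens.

Walk through each heavy atom and fill implicit hydrogens from standard valence (C 4, N 3, O 2, S 2, halogen 1):
  atom 1: N, bond orders sum to 1 (valence 3) → 2 H
  atom 2: C, bond orders sum to 3 (valence 4) → 1 H
  atom 3: C, bond orders sum to 1 (valence 4) → 3 H
  atom 4: C, bond orders sum to 2 (valence 4) → 2 H
  atom 5: C, bond orders sum to 2 (valence 4) → 2 H
  atom 6: C, bond orders sum to 4 (valence 4) → 0 H
  atom 7: C, bond orders sum to 1 (valence 4) → 3 H
  atom 8: O, bond orders sum to 2 (valence 2) → 0 H
Totals → C:6, H:13, N:1, O:1.
In Hill order: C6H13NO.

C6H13NO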